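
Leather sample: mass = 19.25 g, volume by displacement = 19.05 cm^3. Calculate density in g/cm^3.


Density = mass / volume
Density = 19.25 / 19.05 = 1.010 g/cm^3


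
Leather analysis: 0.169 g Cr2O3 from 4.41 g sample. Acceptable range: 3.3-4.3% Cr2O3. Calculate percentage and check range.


Cr2O3 = 3.83%
Within range: Yes

Cr2O3% = 0.169 / 4.41 x 100 = 3.83%
Acceptable range: 3.3 to 4.3%
Within range: Yes


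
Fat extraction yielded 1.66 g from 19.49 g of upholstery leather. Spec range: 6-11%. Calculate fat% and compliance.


Fat content = 8.5%
Compliant: Yes

Fat% = 1.66 / 19.49 x 100 = 8.5%
Spec range: 6-11%
Compliant: Yes


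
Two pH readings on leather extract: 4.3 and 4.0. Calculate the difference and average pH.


Difference = 0.3
Average pH = 4.15

Difference = |4.3 - 4.0| = 0.3
Average = (4.3 + 4.0) / 2 = 4.15


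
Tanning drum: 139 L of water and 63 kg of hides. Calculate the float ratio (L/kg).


2.2

Float ratio = water / hide weight
Ratio = 139 / 63 = 2.2


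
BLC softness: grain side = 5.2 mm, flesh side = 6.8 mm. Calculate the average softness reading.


6.00 mm

Average = (5.2 + 6.8) / 2
Average = 6.00 mm


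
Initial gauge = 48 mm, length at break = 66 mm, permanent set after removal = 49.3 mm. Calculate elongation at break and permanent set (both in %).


Elongation at break = (66 - 48) / 48 x 100 = 37.5%
Permanent set = (49.3 - 48) / 48 x 100 = 2.7%


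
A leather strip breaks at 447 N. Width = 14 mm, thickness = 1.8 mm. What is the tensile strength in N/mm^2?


Cross-sectional area = 14 x 1.8 = 25.2 mm^2
Tensile strength = 447 / 25.2 = 17.74 N/mm^2


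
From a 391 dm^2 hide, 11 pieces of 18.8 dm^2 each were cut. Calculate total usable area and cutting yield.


Total usable = 11 x 18.8 = 206.8 dm^2
Yield = 206.8 / 391 x 100 = 52.9%


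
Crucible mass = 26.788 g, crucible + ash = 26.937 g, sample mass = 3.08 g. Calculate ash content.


Ash mass = 26.937 - 26.788 = 0.149 g
Ash% = 0.149 / 3.08 x 100 = 4.84%


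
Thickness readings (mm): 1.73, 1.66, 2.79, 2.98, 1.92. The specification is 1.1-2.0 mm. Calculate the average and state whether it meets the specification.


Average = 2.22 mm
Within specification: No

Sum = 11.08
Average = 11.08 / 5 = 2.22 mm
Specification range: 1.1 to 2.0 mm
Within spec: No


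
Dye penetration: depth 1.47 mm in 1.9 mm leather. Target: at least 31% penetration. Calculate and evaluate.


Penetration = 77.4%
Meets target: Yes

Penetration = 1.47 / 1.9 x 100 = 77.4%
Target: 31%
Meets target: Yes


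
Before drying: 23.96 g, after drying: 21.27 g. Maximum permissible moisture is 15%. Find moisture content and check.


MC = (23.96 - 21.27) / 23.96 x 100 = 11.2%
Maximum: 15%
Acceptable: Yes


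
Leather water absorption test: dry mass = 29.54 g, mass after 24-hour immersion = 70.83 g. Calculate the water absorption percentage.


139.8%


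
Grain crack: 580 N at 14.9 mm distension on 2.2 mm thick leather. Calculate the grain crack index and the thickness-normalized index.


Crack index = 580 / 14.9 = 38.9 N/mm
Normalized = 38.9 / 2.2 = 17.7 N/mm per mm


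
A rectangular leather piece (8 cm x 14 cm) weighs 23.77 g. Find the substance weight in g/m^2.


Area = 8 x 14 = 112 cm^2
SW = 23.77 / 112 x 10000 = 2122.3 g/m^2


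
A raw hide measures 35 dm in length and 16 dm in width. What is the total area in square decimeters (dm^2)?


Area = length x width
Area = 35 x 16 = 560 dm^2


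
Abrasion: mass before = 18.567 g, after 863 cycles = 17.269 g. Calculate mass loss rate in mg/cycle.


Mass loss = 18.567 - 17.269 = 1.298 g
Rate = 1.298 / 863 x 1000 = 1.504 mg/cycle


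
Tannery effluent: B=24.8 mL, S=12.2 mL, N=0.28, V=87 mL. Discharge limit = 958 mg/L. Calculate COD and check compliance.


COD = (24.8 - 12.2) x 0.28 x 8000 / 87 = 324.4 mg/L
Limit: 958 mg/L
Compliant: Yes


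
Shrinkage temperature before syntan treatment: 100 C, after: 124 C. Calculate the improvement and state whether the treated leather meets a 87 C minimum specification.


Improvement = 24 C
Meets 87 C spec: Yes

Improvement = 124 - 100 = 24 C
Spec check: 124 C >= 87 C? Yes


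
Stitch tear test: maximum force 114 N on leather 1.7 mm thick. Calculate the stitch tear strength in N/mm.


Stitch tear strength = force / thickness
STS = 114 / 1.7 = 67.1 N/mm


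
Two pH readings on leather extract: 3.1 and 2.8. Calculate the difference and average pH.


Difference = |3.1 - 2.8| = 0.3
Average = (3.1 + 2.8) / 2 = 2.95


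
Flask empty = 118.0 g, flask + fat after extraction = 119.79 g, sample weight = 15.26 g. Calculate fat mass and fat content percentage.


Fat mass = 119.79 - 118.0 = 1.79 g
Fat% = 1.79 / 15.26 x 100 = 11.7%


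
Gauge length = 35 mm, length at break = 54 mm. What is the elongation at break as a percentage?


Extension = 54 - 35 = 19 mm
Elongation = 19 / 35 x 100 = 54.3%


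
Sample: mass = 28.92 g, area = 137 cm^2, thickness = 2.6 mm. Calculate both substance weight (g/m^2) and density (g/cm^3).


SW = 28.92 / 137 x 10000 = 2110.9 g/m^2
Volume = 137 x 2.6 / 10 = 35.62 cm^3
Density = 28.92 / 35.62 = 0.812 g/cm^3


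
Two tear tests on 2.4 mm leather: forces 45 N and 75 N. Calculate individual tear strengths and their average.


Tear 1 = 18.8 N/mm
Tear 2 = 31.3 N/mm
Average = 25.1 N/mm


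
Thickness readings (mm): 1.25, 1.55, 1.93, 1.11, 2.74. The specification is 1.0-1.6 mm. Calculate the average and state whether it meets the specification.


Sum = 8.58
Average = 8.58 / 5 = 1.72 mm
Specification range: 1.0 to 1.6 mm
Within spec: No


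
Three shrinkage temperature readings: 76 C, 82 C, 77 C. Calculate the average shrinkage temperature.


78.3 C

Average = (76 + 82 + 77) / 3
Average = 235 / 3 = 78.3 C


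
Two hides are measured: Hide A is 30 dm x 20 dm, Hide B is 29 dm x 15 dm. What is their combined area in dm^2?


Hide A area = 30 x 20 = 600 dm^2
Hide B area = 29 x 15 = 435 dm^2
Total = 600 + 435 = 1035 dm^2


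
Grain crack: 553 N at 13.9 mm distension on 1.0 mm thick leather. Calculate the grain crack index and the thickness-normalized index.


Crack index = 39.8 N/mm
Normalized index = 39.8 N/mm per mm


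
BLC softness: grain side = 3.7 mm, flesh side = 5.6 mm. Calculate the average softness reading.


Average = (3.7 + 5.6) / 2
Average = 4.65 mm


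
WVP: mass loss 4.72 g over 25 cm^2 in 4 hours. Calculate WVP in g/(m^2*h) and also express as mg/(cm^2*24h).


WVP = 4.72 / (25 x 4) x 10000 = 472.00 g/(m^2*h)
Mass loss in mg = 4.72 x 1000 = 4720 mg
Per cm^2 per 24h in mg: 4720 x 24 / (25 x 4) = 113280 / 100 = 1132.80 mg/(cm^2*24h)


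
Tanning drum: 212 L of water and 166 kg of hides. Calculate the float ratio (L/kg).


1.3

Float ratio = water / hide weight
Ratio = 212 / 166 = 1.3


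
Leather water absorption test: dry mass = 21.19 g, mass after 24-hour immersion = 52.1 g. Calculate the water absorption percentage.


145.9%

Water absorbed = 52.1 - 21.19 = 30.91 g
WA% = 30.91 / 21.19 x 100 = 145.9%


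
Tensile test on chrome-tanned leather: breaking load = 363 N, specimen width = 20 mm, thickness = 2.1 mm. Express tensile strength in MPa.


8.64 MPa

Cross-section = 20 x 2.1 = 42.0 mm^2
TS = 363 / 42.0 = 8.64 MPa
(1 N/mm^2 = 1 MPa)


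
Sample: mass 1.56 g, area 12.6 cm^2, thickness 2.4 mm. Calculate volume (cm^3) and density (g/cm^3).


Thickness in cm = 2.4 / 10 = 0.24 cm
Volume = 12.6 x 0.24 = 3.024 cm^3
Density = 1.56 / 3.024 = 0.516 g/cm^3


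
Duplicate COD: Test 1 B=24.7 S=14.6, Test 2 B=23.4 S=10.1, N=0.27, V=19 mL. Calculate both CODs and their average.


COD1 = 1148.2 mg/L
COD2 = 1512.0 mg/L
Average = 1330.1 mg/L


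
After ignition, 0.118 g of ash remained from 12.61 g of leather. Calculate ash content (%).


Ash% = 0.118 / 12.61 x 100
Ash% = 0.94%


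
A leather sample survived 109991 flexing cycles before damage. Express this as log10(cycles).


5.04


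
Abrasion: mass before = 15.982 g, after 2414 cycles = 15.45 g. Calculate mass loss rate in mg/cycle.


0.220 mg/cycle

Mass loss = 15.982 - 15.45 = 0.532 g
Rate = 0.532 / 2414 x 1000 = 0.220 mg/cycle


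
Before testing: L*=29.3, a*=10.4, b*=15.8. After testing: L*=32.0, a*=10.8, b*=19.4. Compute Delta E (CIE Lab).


dL = 32.0 - 29.3 = 2.7
da = 10.8 - 10.4 = 0.4
db = 19.4 - 15.8 = 3.6
dE = sqrt((2.7)^2 + (0.4)^2 + (3.6)^2) = 4.52


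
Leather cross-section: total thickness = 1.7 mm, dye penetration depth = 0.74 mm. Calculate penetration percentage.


Penetration% = 0.74 / 1.7 x 100
Penetration = 43.5%


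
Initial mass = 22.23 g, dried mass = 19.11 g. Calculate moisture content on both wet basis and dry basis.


Moisture lost = 22.23 - 19.11 = 3.12 g
Wet basis MC = 3.12 / 22.23 x 100 = 14.0%
Dry basis MC = 3.12 / 19.11 x 100 = 16.3%


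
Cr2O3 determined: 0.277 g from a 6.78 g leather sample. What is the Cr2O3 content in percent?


Cr2O3% = 0.277 / 6.78 x 100
Cr2O3% = 4.09%


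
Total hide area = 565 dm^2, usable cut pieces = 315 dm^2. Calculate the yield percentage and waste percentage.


Yield = 315 / 565 x 100 = 55.8%
Waste = 565 - 315 = 250 dm^2
Waste% = 100 - 55.8 = 44.2%


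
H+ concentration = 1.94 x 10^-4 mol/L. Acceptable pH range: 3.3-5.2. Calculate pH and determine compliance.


pH = 3.71
Compliant: Yes

pH = -log10(1.94 x 10^-4) = 3.71
Range: 3.3 to 5.2
Compliant: Yes


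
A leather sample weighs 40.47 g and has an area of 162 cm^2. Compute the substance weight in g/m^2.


2498.1 g/m^2

Substance weight = mass / area x 10000
SW = 40.47 / 162 x 10000
SW = 2498.1 g/m^2


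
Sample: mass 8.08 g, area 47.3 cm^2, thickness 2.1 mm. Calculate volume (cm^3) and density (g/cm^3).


Volume = 9.933 cm^3
Density = 0.813 g/cm^3

Thickness in cm = 2.1 / 10 = 0.21 cm
Volume = 47.3 x 0.21 = 9.933 cm^3
Density = 8.08 / 9.933 = 0.813 g/cm^3


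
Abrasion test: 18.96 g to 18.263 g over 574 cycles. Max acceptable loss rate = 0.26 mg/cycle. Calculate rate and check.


Loss = 18.96 - 18.263 = 0.697 g
Rate = 0.697 g / 574 cycles x 1000 = 1.214 mg/cycle
Max = 0.26 mg/cycle
Passes: No


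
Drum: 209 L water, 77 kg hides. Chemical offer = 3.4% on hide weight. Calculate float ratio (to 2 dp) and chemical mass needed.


Float ratio = 209 / 77 = 2.71
Chemical = 77 x 3.4 / 100 = 2.618 kg


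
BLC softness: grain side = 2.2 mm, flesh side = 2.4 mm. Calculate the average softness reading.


Average = (2.2 + 2.4) / 2
Average = 2.30 mm


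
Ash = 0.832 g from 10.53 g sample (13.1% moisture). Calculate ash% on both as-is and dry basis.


As-is ash = 7.90%
Dry-basis ash = 9.09%

As-is ash% = 0.832 / 10.53 x 100 = 7.90%
Dry mass = 10.53 x (100 - 13.1) / 100 = 9.15057 g
Dry-basis ash% = 0.832 / 9.15057 x 100 = 9.09%


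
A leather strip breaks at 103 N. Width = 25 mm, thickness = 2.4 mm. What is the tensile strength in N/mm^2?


Cross-sectional area = 25 x 2.4 = 60.0 mm^2
Tensile strength = 103 / 60.0 = 1.72 N/mm^2


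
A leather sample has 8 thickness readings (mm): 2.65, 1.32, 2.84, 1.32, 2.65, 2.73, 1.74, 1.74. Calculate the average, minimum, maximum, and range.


Average = 2.12 mm
Min = 1.32 mm
Max = 2.84 mm
Range = 1.52 mm


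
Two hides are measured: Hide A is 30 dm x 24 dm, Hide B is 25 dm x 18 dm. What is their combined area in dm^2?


Hide A area = 30 x 24 = 720 dm^2
Hide B area = 25 x 18 = 450 dm^2
Total = 720 + 450 = 1170 dm^2


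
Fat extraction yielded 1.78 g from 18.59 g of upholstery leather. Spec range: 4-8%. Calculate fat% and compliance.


Fat content = 9.6%
Compliant: No

Fat% = 1.78 / 18.59 x 100 = 9.6%
Spec range: 4-8%
Compliant: No


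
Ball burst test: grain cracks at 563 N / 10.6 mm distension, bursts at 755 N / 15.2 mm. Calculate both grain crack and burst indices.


Crack index = 563 / 10.6 = 53.1 N/mm
Burst index = 755 / 15.2 = 49.7 N/mm


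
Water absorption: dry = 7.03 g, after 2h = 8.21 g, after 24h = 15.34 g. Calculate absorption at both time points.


WA (2h) = (8.21 - 7.03) / 7.03 x 100 = 16.8%
WA (24h) = (15.34 - 7.03) / 7.03 x 100 = 118.2%


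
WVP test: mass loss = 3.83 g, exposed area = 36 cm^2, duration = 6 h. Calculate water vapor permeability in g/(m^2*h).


WVP = mass_loss / (area x time) x 10000
WVP = 3.83 / (36 x 6) x 10000
WVP = 3.83 / 216 x 10000 = 177.31 g/(m^2*h)


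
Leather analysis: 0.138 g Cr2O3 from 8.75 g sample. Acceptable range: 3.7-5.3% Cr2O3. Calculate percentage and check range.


Cr2O3% = 0.138 / 8.75 x 100 = 1.58%
Acceptable range: 3.7 to 5.3%
Within range: No


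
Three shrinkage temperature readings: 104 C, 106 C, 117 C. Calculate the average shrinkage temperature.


Average = (104 + 106 + 117) / 3
Average = 327 / 3 = 109.0 C


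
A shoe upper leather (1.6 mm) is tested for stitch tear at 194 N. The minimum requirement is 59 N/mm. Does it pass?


STS = 194 / 1.6 = 121.3 N/mm
Minimum required: 59 N/mm
Passes: Yes


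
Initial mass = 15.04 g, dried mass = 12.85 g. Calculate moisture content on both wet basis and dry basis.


Moisture lost = 15.04 - 12.85 = 2.19 g
Wet basis MC = 2.19 / 15.04 x 100 = 14.6%
Dry basis MC = 2.19 / 12.85 x 100 = 17.0%


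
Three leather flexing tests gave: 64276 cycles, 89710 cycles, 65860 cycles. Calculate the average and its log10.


Average = (64276 + 89710 + 65860) / 3 = 73282 cycles
log10(73282) = 4.86


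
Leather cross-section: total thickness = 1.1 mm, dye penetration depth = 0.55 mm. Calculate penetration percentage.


50.0%

Penetration% = 0.55 / 1.1 x 100
Penetration = 50.0%


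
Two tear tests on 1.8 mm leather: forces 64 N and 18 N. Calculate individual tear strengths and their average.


Tear 1 = 35.6 N/mm
Tear 2 = 10.0 N/mm
Average = 22.8 N/mm


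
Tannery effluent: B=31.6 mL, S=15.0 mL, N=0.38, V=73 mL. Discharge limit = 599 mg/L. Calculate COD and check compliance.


COD = (31.6 - 15.0) x 0.38 x 8000 / 73 = 691.3 mg/L
Limit: 599 mg/L
Compliant: No


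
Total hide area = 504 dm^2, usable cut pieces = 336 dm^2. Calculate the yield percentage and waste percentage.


Yield = 336 / 504 x 100 = 66.7%
Waste = 504 - 336 = 168 dm^2
Waste% = 100 - 66.7 = 33.3%


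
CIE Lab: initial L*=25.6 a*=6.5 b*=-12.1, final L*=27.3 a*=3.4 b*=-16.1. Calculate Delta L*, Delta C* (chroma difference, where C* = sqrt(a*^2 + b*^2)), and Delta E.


Delta L* = 27.3 - 25.6 = 1.7
C1* = sqrt((6.5)^2 + (-12.1)^2) = 13.735
C2* = sqrt((3.4)^2 + (-16.1)^2) = 16.455
Delta C* = 16.455 - 13.735 = 2.72
Delta E = sqrt((1.7)^2 + (-3.1)^2 + (-4.0)^2) = 5.34


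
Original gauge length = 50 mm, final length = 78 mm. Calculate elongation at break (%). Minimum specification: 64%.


Elongation = 56.0%
Meets spec: No


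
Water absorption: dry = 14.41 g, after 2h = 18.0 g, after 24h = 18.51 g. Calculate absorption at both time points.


2h absorption = 24.9%
24h absorption = 28.5%


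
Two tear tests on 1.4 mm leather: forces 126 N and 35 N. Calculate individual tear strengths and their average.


Tear 1 = 126 / 1.4 = 90.0 N/mm
Tear 2 = 35 / 1.4 = 25.0 N/mm
Average = (90.0 + 25.0) / 2 = 57.5 N/mm


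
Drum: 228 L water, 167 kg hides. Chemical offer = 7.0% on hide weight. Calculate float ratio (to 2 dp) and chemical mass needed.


Float ratio = 228 / 167 = 1.37
Chemical = 167 x 7.0 / 100 = 11.69 kg


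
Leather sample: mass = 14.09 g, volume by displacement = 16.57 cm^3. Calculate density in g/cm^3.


Density = mass / volume
Density = 14.09 / 16.57 = 0.850 g/cm^3


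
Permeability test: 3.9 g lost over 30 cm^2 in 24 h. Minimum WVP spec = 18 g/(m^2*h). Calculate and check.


WVP = 3.9 / (30 x 24) x 10000 = 54.17 g/(m^2*h)
Minimum: 18 g/(m^2*h)
Meets spec: Yes


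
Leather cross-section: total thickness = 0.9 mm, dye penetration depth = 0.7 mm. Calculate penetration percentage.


Penetration% = 0.7 / 0.9 x 100
Penetration = 77.8%


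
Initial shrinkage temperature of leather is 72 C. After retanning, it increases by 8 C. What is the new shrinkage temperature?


New Ts = 72 + 8 = 80 C


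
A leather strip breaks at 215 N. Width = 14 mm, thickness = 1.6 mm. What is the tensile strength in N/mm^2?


Cross-sectional area = 14 x 1.6 = 22.4 mm^2
Tensile strength = 215 / 22.4 = 9.60 N/mm^2


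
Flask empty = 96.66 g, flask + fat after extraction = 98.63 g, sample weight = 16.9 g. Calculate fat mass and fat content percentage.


Fat mass = 98.63 - 96.66 = 1.97 g
Fat% = 1.97 / 16.9 x 100 = 11.7%


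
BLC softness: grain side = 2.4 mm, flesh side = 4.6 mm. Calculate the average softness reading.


3.50 mm


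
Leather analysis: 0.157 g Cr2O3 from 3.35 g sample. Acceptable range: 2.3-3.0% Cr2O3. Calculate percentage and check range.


Cr2O3 = 4.69%
Within range: No

Cr2O3% = 0.157 / 3.35 x 100 = 4.69%
Acceptable range: 2.3 to 3.0%
Within range: No


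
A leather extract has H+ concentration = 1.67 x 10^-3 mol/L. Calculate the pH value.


pH = -log10[H+]
pH = -log10(1.67 x 10^-3) = 2.78


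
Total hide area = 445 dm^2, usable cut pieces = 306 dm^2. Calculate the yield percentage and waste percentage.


Yield = 306 / 445 x 100 = 68.8%
Waste = 445 - 306 = 139 dm^2
Waste% = 100 - 68.8 = 31.2%


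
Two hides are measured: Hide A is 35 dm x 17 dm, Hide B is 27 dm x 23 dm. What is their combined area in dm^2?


Hide A area = 35 x 17 = 595 dm^2
Hide B area = 27 x 23 = 621 dm^2
Total = 595 + 621 = 1216 dm^2


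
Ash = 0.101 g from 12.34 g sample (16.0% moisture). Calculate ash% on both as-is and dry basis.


As-is ash = 0.82%
Dry-basis ash = 0.97%

As-is ash% = 0.101 / 12.34 x 100 = 0.82%
Dry mass = 12.34 x (100 - 16.0) / 100 = 10.3656 g
Dry-basis ash% = 0.101 / 10.3656 x 100 = 0.97%


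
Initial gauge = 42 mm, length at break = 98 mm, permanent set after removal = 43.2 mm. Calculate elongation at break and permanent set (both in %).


Elongation at break = 133.3%
Permanent set = 2.9%

Elongation at break = (98 - 42) / 42 x 100 = 133.3%
Permanent set = (43.2 - 42) / 42 x 100 = 2.9%


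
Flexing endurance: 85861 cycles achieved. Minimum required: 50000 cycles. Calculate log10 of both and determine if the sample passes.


log10(85861) = 4.93
log10(50000) = 4.70
Passes: Yes


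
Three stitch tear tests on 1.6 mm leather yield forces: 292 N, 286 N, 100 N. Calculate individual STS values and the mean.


STS1 = 292 / 1.6 = 182.5 N/mm
STS2 = 286 / 1.6 = 178.8 N/mm
STS3 = 100 / 1.6 = 62.5 N/mm
Mean = (182.5 + 178.8 + 62.5) / 3 = 141.3 N/mm


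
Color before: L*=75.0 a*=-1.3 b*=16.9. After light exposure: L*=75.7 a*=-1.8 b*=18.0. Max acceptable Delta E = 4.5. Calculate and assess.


Delta E = 1.40
Passes: Yes

dL = 0.7, da = -0.5, db = 1.1
dE = sqrt((0.7)^2 + (-0.5)^2 + (1.1)^2) = 1.40
Max = 4.5
Passes: Yes


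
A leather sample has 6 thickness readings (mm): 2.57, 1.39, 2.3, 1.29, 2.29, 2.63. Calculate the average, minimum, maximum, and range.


Sum = 12.47
Average = 12.47 / 6 = 2.08 mm
Minimum = 1.29 mm
Maximum = 2.63 mm
Range = 2.63 - 1.29 = 1.34 mm


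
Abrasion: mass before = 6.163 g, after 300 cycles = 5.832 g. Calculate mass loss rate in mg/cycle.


1.103 mg/cycle

Mass loss = 6.163 - 5.832 = 0.331 g
Rate = 0.331 / 300 x 1000 = 1.103 mg/cycle


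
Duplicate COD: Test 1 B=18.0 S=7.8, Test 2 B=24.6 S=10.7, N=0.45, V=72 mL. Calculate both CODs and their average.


COD1 = (18.0 - 7.8) x 0.45 x 8000 / 72 = 510.0 mg/L
COD2 = (24.6 - 10.7) x 0.45 x 8000 / 72 = 695.0 mg/L
Average = (510.0 + 695.0) / 2 = 602.5 mg/L


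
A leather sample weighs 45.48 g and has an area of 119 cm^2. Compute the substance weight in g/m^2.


Substance weight = mass / area x 10000
SW = 45.48 / 119 x 10000
SW = 3821.8 g/m^2


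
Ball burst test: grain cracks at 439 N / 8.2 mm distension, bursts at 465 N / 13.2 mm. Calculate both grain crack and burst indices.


Crack index = 439 / 8.2 = 53.5 N/mm
Burst index = 465 / 13.2 = 35.2 N/mm


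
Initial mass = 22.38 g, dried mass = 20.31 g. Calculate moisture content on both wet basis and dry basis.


Moisture lost = 22.38 - 20.31 = 2.07 g
Wet basis MC = 2.07 / 22.38 x 100 = 9.2%
Dry basis MC = 2.07 / 20.31 x 100 = 10.2%


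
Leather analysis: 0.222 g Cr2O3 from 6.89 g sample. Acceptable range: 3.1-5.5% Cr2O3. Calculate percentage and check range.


Cr2O3% = 0.222 / 6.89 x 100 = 3.22%
Acceptable range: 3.1 to 5.5%
Within range: Yes


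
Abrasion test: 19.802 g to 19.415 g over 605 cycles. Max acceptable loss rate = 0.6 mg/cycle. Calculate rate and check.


Loss = 19.802 - 19.415 = 0.387 g
Rate = 0.387 g / 605 cycles x 1000 = 0.640 mg/cycle
Max = 0.6 mg/cycle
Passes: No


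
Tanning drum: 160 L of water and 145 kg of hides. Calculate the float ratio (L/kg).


1.1


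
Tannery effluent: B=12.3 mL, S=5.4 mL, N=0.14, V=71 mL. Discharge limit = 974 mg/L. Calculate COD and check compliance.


COD = 108.8 mg/L
Compliant: Yes

COD = (12.3 - 5.4) x 0.14 x 8000 / 71 = 108.8 mg/L
Limit: 974 mg/L
Compliant: Yes


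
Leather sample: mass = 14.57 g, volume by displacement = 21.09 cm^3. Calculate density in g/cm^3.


0.691 g/cm^3

Density = mass / volume
Density = 14.57 / 21.09 = 0.691 g/cm^3


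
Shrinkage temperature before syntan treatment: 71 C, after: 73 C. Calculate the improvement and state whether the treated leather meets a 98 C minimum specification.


Improvement = 2 C
Meets 98 C spec: No


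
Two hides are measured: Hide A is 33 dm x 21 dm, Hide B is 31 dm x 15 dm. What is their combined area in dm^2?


Hide A area = 33 x 21 = 693 dm^2
Hide B area = 31 x 15 = 465 dm^2
Total = 693 + 465 = 1158 dm^2


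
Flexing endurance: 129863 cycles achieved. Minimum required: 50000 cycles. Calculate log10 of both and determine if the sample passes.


Achieved: log10 = 5.11
Required: log10 = 4.70
Passes: Yes

log10(129863) = 5.11
log10(50000) = 4.70
Passes: Yes


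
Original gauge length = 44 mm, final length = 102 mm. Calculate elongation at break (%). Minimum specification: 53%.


Elongation = 131.8%
Meets spec: Yes


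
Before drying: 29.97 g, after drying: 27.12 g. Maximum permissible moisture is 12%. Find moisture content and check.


Moisture content = 9.5%
Acceptable: Yes

MC = (29.97 - 27.12) / 29.97 x 100 = 9.5%
Maximum: 12%
Acceptable: Yes


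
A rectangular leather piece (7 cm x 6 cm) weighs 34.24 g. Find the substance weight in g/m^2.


8152.4 g/m^2

Area = 7 x 6 = 42 cm^2
SW = 34.24 / 42 x 10000 = 8152.4 g/m^2


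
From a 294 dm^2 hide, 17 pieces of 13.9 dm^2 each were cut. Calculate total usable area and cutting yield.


Usable area = 236.3 dm^2
Yield = 80.4%


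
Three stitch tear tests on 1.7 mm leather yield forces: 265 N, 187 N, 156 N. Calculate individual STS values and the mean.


STS1 = 155.9 N/mm
STS2 = 110.0 N/mm
STS3 = 91.8 N/mm
Mean = 119.2 N/mm

STS1 = 265 / 1.7 = 155.9 N/mm
STS2 = 187 / 1.7 = 110.0 N/mm
STS3 = 156 / 1.7 = 91.8 N/mm
Mean = (155.9 + 110.0 + 91.8) / 3 = 119.2 N/mm


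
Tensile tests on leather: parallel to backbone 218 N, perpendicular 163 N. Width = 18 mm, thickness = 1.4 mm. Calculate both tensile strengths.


Parallel = 8.65 N/mm^2
Perpendicular = 6.47 N/mm^2


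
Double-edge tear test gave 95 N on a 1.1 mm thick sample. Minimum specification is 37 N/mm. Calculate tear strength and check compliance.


Tear strength = 86.4 N/mm
Compliant: Yes


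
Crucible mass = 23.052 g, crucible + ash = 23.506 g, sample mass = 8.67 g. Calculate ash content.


Ash mass = 0.454 g
Ash content = 5.24%

Ash mass = 23.506 - 23.052 = 0.454 g
Ash% = 0.454 / 8.67 x 100 = 5.24%


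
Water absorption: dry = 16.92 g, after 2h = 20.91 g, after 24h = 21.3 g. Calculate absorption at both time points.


2h absorption = 23.6%
24h absorption = 25.9%

WA (2h) = (20.91 - 16.92) / 16.92 x 100 = 23.6%
WA (24h) = (21.3 - 16.92) / 16.92 x 100 = 25.9%


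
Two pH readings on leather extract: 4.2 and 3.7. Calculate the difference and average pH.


Difference = |4.2 - 3.7| = 0.5
Average = (4.2 + 3.7) / 2 = 3.95


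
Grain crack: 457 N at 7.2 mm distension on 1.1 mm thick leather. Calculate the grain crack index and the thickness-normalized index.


Crack index = 457 / 7.2 = 63.5 N/mm
Normalized = 63.5 / 1.1 = 57.7 N/mm per mm


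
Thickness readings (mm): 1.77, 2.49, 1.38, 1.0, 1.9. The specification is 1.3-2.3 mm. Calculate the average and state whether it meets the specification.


Average = 1.71 mm
Within specification: Yes

Sum = 8.54
Average = 8.54 / 5 = 1.71 mm
Specification range: 1.3 to 2.3 mm
Within spec: Yes


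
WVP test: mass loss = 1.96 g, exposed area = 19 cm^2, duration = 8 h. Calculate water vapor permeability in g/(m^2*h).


128.95 g/(m^2*h)

WVP = mass_loss / (area x time) x 10000
WVP = 1.96 / (19 x 8) x 10000
WVP = 1.96 / 152 x 10000 = 128.95 g/(m^2*h)


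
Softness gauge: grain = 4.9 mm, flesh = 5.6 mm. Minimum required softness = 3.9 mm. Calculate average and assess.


Average softness = 5.25 mm
Meets requirement: Yes

Average = (4.9 + 5.6) / 2 = 5.25 mm
Minimum = 3.9 mm
Meets requirement: Yes


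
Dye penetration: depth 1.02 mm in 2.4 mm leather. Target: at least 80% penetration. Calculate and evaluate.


Penetration = 42.5%
Meets target: No


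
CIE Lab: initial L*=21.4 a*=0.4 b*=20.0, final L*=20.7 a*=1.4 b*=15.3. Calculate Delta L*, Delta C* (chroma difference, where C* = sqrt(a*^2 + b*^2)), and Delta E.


Delta L* = 20.7 - 21.4 = -0.7
C1* = sqrt((0.4)^2 + (20.0)^2) = 20.004
C2* = sqrt((1.4)^2 + (15.3)^2) = 15.364
Delta C* = 15.364 - 20.004 = -4.64
Delta E = sqrt((-0.7)^2 + (1.0)^2 + (-4.7)^2) = 4.86


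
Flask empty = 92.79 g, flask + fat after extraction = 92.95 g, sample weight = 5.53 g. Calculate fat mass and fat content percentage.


Fat mass = 0.16 g
Fat content = 2.9%

Fat mass = 92.95 - 92.79 = 0.16 g
Fat% = 0.16 / 5.53 x 100 = 2.9%


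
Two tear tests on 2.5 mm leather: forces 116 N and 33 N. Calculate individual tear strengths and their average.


Tear 1 = 46.4 N/mm
Tear 2 = 13.2 N/mm
Average = 29.8 N/mm


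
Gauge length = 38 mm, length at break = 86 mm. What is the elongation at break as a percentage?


126.3%

Extension = 86 - 38 = 48 mm
Elongation = 48 / 38 x 100 = 126.3%


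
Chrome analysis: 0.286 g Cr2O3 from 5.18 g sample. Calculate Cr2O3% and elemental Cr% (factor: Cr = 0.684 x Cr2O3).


Cr2O3% = 0.286 / 5.18 x 100 = 5.52%
Cr% = 5.52 x 0.684 = 3.78%


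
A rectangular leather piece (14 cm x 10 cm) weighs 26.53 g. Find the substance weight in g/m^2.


1895.0 g/m^2


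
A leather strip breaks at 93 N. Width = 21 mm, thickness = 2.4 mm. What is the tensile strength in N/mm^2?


Cross-sectional area = 21 x 2.4 = 50.4 mm^2
Tensile strength = 93 / 50.4 = 1.85 N/mm^2


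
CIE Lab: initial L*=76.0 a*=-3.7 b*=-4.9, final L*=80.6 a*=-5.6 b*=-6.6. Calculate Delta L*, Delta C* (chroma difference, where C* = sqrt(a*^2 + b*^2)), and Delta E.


Delta L* = 4.6
Delta C* = 2.52
Delta E = 5.26


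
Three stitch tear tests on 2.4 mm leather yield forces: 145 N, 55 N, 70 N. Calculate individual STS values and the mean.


STS1 = 60.4 N/mm
STS2 = 22.9 N/mm
STS3 = 29.2 N/mm
Mean = 37.5 N/mm

STS1 = 145 / 2.4 = 60.4 N/mm
STS2 = 55 / 2.4 = 22.9 N/mm
STS3 = 70 / 2.4 = 29.2 N/mm
Mean = (60.4 + 22.9 + 29.2) / 3 = 37.5 N/mm


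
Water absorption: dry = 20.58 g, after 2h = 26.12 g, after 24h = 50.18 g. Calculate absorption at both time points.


2h absorption = 26.9%
24h absorption = 143.8%


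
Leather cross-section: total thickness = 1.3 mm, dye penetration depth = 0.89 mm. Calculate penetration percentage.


68.5%


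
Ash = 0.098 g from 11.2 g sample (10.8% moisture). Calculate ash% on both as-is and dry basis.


As-is ash = 0.88%
Dry-basis ash = 0.98%


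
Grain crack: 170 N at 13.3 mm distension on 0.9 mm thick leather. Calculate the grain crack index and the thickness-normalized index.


Crack index = 170 / 13.3 = 12.8 N/mm
Normalized = 12.8 / 0.9 = 14.2 N/mm per mm


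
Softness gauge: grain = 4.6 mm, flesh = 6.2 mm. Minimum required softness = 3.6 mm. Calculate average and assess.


Average softness = 5.40 mm
Meets requirement: Yes

Average = (4.6 + 6.2) / 2 = 5.40 mm
Minimum = 3.6 mm
Meets requirement: Yes


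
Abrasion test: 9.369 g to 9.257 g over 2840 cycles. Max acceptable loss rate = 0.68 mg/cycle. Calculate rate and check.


Rate = 0.039 mg/cycle
Passes: Yes


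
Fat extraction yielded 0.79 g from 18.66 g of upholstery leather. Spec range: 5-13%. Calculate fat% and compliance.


Fat% = 0.79 / 18.66 x 100 = 4.2%
Spec range: 5-13%
Compliant: No


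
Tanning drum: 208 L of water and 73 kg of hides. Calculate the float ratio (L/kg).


2.8

Float ratio = water / hide weight
Ratio = 208 / 73 = 2.8


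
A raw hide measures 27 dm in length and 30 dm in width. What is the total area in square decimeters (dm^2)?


Area = length x width
Area = 27 x 30 = 810 dm^2


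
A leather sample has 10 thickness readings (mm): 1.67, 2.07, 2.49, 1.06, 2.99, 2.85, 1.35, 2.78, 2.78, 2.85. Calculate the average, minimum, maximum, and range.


Average = 2.29 mm
Min = 1.06 mm
Max = 2.99 mm
Range = 1.93 mm

Sum = 22.89
Average = 22.89 / 10 = 2.29 mm
Minimum = 1.06 mm
Maximum = 2.99 mm
Range = 2.99 - 1.06 = 1.93 mm


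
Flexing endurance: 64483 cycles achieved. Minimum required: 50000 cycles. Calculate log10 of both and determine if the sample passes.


log10(64483) = 4.81
log10(50000) = 4.70
Passes: Yes


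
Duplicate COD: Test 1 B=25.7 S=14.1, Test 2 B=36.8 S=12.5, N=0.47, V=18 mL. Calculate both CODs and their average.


COD1 = 2423.1 mg/L
COD2 = 5076.0 mg/L
Average = 3749.6 mg/L


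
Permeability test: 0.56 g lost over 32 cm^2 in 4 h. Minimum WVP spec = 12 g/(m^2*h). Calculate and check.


WVP = 43.75 g/(m^2*h)
Meets specification: Yes


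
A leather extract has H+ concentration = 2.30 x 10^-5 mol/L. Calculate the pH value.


pH = -log10[H+]
pH = -log10(2.30 x 10^-5) = 4.64


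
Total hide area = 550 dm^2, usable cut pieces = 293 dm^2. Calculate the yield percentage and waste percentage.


Yield = 53.3%
Waste = 46.7%


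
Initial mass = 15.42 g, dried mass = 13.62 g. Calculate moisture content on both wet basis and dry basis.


Wet basis = 11.7%
Dry basis = 13.2%


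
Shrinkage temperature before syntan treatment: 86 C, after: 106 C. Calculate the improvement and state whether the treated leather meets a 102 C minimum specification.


Improvement = 106 - 86 = 20 C
Spec check: 106 C >= 102 C? Yes


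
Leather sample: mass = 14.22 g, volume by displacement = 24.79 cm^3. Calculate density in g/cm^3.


Density = mass / volume
Density = 14.22 / 24.79 = 0.574 g/cm^3


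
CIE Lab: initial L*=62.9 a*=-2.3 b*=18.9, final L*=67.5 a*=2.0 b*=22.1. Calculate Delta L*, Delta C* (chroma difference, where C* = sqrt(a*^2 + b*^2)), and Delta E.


Delta L* = 67.5 - 62.9 = 4.6
C1* = sqrt((-2.3)^2 + (18.9)^2) = 19.039
C2* = sqrt((2.0)^2 + (22.1)^2) = 22.190
Delta C* = 22.190 - 19.039 = 3.15
Delta E = sqrt((4.6)^2 + (4.3)^2 + (3.2)^2) = 7.06


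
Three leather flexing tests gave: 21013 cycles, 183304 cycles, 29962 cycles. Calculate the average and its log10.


Average = (21013 + 183304 + 29962) / 3 = 78093 cycles
log10(78093) = 4.89


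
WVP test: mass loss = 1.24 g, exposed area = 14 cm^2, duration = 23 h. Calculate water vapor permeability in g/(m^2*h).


38.51 g/(m^2*h)


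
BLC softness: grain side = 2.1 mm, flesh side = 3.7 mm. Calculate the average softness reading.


2.90 mm


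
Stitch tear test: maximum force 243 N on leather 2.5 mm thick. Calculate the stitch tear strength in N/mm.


97.2 N/mm

Stitch tear strength = force / thickness
STS = 243 / 2.5 = 97.2 N/mm


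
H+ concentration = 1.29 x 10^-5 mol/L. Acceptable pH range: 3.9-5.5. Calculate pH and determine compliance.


pH = -log10(1.29 x 10^-5) = 4.89
Range: 3.9 to 5.5
Compliant: Yes


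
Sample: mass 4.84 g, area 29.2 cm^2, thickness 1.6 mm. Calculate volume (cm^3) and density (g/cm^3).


Thickness in cm = 1.6 / 10 = 0.16 cm
Volume = 29.2 x 0.16 = 4.672 cm^3
Density = 4.84 / 4.672 = 1.036 g/cm^3


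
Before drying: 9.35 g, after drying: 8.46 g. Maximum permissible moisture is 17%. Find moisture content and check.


MC = (9.35 - 8.46) / 9.35 x 100 = 9.5%
Maximum: 17%
Acceptable: Yes


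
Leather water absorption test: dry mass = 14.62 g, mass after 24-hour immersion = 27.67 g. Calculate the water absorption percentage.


89.3%


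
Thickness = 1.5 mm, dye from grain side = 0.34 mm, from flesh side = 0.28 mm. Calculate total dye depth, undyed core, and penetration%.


Total dyed = 0.62 mm
Undyed core = 0.88 mm
Penetration = 41.3%

Total dyed = 0.34 + 0.28 = 0.62 mm
Undyed core = 1.5 - 0.62 = 0.88 mm
Penetration = 0.62 / 1.5 x 100 = 41.3%


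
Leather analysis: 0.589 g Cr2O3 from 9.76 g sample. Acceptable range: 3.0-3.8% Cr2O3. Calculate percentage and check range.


Cr2O3 = 6.03%
Within range: No


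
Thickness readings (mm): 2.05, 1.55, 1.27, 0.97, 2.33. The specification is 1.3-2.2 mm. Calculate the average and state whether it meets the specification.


Average = 1.63 mm
Within specification: Yes

Sum = 8.17
Average = 8.17 / 5 = 1.63 mm
Specification range: 1.3 to 2.2 mm
Within spec: Yes


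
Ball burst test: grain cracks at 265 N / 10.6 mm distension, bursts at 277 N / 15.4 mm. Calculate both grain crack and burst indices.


Crack index = 25.0 N/mm
Burst index = 18.0 N/mm

Crack index = 265 / 10.6 = 25.0 N/mm
Burst index = 277 / 15.4 = 18.0 N/mm


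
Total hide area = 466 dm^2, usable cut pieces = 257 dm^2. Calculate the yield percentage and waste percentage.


Yield = 55.2%
Waste = 44.8%

Yield = 257 / 466 x 100 = 55.2%
Waste = 466 - 257 = 209 dm^2
Waste% = 100 - 55.2 = 44.8%


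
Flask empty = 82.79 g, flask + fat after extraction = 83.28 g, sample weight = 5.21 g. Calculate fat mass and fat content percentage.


Fat mass = 83.28 - 82.79 = 0.49 g
Fat% = 0.49 / 5.21 x 100 = 9.4%


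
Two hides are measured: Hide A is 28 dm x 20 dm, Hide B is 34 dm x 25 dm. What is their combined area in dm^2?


Hide A area = 28 x 20 = 560 dm^2
Hide B area = 34 x 25 = 850 dm^2
Total = 560 + 850 = 1410 dm^2


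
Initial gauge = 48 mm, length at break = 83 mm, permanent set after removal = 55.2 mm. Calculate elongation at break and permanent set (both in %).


Elongation at break = 72.9%
Permanent set = 15.0%

Elongation at break = (83 - 48) / 48 x 100 = 72.9%
Permanent set = (55.2 - 48) / 48 x 100 = 15.0%


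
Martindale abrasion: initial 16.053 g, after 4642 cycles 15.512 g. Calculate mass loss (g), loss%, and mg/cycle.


Loss = 16.053 - 15.512 = 0.541 g
Loss% = 0.541 / 16.053 x 100 = 3.37%
Rate = 0.541 / 4642 x 1000 = 0.117 mg/cycle


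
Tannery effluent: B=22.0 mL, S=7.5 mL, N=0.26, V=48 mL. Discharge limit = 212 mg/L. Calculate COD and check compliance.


COD = (22.0 - 7.5) x 0.26 x 8000 / 48 = 628.3 mg/L
Limit: 212 mg/L
Compliant: No


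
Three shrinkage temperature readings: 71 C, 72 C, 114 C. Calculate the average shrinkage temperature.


Average = (71 + 72 + 114) / 3
Average = 257 / 3 = 85.7 C


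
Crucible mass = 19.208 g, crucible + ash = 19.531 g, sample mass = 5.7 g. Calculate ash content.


Ash mass = 0.323 g
Ash content = 5.67%

Ash mass = 19.531 - 19.208 = 0.323 g
Ash% = 0.323 / 5.7 x 100 = 5.67%


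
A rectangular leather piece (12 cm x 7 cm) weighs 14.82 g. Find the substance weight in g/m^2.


Area = 12 x 7 = 84 cm^2
SW = 14.82 / 84 x 10000 = 1764.3 g/m^2


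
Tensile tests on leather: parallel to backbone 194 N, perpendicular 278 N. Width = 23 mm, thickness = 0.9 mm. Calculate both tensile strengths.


Parallel = 9.37 N/mm^2
Perpendicular = 13.43 N/mm^2

Area = 23 x 0.9 = 20.7 mm^2
TS (parallel) = 194 / 20.7 = 9.37 N/mm^2
TS (perpendicular) = 278 / 20.7 = 13.43 N/mm^2


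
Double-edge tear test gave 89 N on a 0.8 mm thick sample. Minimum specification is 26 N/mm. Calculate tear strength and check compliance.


Tear strength = 111.3 N/mm
Compliant: Yes

Tear strength = 89 / 0.8 = 111.3 N/mm
Required minimum = 26 N/mm
Compliant: Yes


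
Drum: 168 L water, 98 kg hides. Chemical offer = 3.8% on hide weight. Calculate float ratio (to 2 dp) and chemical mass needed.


Float ratio = 168 / 98 = 1.71
Chemical = 98 x 3.8 / 100 = 3.724 kg


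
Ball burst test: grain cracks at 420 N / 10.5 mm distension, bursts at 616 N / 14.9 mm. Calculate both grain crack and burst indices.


Crack index = 420 / 10.5 = 40.0 N/mm
Burst index = 616 / 14.9 = 41.3 N/mm


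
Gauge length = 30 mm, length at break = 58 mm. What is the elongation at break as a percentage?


Extension = 58 - 30 = 28 mm
Elongation = 28 / 30 x 100 = 93.3%


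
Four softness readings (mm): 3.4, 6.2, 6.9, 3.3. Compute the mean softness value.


Sum = 3.4 + 6.2 + 6.9 + 3.3
Mean = 19.8 / 4 = 4.95 mm


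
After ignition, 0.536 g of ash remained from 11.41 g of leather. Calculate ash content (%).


4.70%


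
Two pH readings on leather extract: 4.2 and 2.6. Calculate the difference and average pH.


Difference = |4.2 - 2.6| = 1.6
Average = (4.2 + 2.6) / 2 = 3.40


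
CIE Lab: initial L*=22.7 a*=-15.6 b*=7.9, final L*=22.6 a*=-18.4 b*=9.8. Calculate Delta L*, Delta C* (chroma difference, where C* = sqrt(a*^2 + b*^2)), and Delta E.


Delta L* = 22.6 - 22.7 = -0.1
C1* = sqrt((-15.6)^2 + (7.9)^2) = 17.486
C2* = sqrt((-18.4)^2 + (9.8)^2) = 20.847
Delta C* = 20.847 - 17.486 = 3.36
Delta E = sqrt((-0.1)^2 + (-2.8)^2 + (1.9)^2) = 3.39


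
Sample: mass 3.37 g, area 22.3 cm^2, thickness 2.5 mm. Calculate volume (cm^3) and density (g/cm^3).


Volume = 5.575 cm^3
Density = 0.604 g/cm^3

Thickness in cm = 2.5 / 10 = 0.25 cm
Volume = 22.3 x 0.25 = 5.575 cm^3
Density = 3.37 / 5.575 = 0.604 g/cm^3


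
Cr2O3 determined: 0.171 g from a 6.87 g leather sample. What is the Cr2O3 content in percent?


Cr2O3% = 0.171 / 6.87 x 100
Cr2O3% = 2.49%


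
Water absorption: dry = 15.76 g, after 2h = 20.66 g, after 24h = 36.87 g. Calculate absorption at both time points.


WA (2h) = (20.66 - 15.76) / 15.76 x 100 = 31.1%
WA (24h) = (36.87 - 15.76) / 15.76 x 100 = 133.9%


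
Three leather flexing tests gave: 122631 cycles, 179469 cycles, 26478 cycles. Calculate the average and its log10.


Average = 109526 cycles
log10 = 5.04


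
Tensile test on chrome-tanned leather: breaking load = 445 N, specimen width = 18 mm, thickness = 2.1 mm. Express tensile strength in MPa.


Cross-section = 18 x 2.1 = 37.8 mm^2
TS = 445 / 37.8 = 11.77 MPa
(1 N/mm^2 = 1 MPa)


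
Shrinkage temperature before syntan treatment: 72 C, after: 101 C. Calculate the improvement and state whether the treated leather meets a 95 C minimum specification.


Improvement = 29 C
Meets 95 C spec: Yes

Improvement = 101 - 72 = 29 C
Spec check: 101 C >= 95 C? Yes


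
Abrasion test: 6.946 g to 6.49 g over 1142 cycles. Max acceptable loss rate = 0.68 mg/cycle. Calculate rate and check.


Loss = 6.946 - 6.49 = 0.456 g
Rate = 0.456 g / 1142 cycles x 1000 = 0.399 mg/cycle
Max = 0.68 mg/cycle
Passes: Yes


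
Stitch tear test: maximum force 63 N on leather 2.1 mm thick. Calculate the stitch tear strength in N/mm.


30.0 N/mm

Stitch tear strength = force / thickness
STS = 63 / 2.1 = 30.0 N/mm


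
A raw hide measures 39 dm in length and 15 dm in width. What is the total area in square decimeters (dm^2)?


Area = length x width
Area = 39 x 15 = 585 dm^2


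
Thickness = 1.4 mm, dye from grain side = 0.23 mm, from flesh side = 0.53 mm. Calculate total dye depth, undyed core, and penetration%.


Total dyed = 0.23 + 0.53 = 0.76 mm
Undyed core = 1.4 - 0.76 = 0.64 mm
Penetration = 0.76 / 1.4 x 100 = 54.3%
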